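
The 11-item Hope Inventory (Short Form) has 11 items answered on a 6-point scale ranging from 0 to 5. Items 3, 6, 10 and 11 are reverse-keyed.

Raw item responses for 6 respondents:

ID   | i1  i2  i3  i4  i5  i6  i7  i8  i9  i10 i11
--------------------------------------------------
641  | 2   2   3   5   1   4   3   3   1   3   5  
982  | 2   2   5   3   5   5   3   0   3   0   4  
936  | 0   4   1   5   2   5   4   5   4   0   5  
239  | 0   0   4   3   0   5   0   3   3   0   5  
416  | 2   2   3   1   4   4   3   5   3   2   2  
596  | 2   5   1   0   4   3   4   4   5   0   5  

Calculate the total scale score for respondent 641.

22

Respondent 641 raw: 2, 2, 3, 5, 1, 4, 3, 3, 1, 3, 5.
Reverse-coded (reversed = (0+5) − raw = 5 − raw):
  item 1: 2
  item 2: 2
  item 3: 5 − 3 = 2
  item 4: 5
  item 5: 1
  item 6: 5 − 4 = 1
  item 7: 3
  item 8: 3
  item 9: 1
  item 10: 5 − 3 = 2
  item 11: 5 − 5 = 0
Sum = 2 + 2 + 2 + 5 + 1 + 1 + 3 + 3 + 1 + 2 + 0 = 22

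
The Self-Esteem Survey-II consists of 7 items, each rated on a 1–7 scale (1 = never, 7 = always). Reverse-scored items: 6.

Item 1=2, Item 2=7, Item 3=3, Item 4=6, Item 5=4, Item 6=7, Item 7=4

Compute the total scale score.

27

Reverse-scored items use 8 − raw:
  item 6: 8 − 7 = 1
Scored items: 2, 7, 3, 6, 4, 1, 4
Total = 2 + 7 + 3 + 6 + 4 + 1 + 4 = 27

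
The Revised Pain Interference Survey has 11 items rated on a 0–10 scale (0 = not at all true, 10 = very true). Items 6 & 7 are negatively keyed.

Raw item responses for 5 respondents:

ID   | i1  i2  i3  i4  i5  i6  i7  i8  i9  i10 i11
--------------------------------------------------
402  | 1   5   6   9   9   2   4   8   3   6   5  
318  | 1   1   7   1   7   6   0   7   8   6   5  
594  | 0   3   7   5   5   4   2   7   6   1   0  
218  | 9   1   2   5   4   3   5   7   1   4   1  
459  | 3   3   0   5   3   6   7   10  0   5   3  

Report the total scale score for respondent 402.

66

Respondent 402 raw: 1, 5, 6, 9, 9, 2, 4, 8, 3, 6, 5.
Reverse-coded (reversed = (0+10) − raw = 10 − raw):
  item 1: 1
  item 2: 5
  item 3: 6
  item 4: 9
  item 5: 9
  item 6: 10 − 2 = 8
  item 7: 10 − 4 = 6
  item 8: 8
  item 9: 3
  item 10: 6
  item 11: 5
Sum = 1 + 5 + 6 + 9 + 9 + 8 + 6 + 8 + 3 + 6 + 5 = 66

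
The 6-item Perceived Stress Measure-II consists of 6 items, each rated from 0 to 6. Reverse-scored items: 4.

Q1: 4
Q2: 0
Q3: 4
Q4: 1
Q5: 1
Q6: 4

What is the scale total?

18

Reversing item 4 with 6 − raw:
Total = 4 + 0 + 4 + (6−1) + 1 + 4
      = 4 + 0 + 4 + 5 + 1 + 4 = 18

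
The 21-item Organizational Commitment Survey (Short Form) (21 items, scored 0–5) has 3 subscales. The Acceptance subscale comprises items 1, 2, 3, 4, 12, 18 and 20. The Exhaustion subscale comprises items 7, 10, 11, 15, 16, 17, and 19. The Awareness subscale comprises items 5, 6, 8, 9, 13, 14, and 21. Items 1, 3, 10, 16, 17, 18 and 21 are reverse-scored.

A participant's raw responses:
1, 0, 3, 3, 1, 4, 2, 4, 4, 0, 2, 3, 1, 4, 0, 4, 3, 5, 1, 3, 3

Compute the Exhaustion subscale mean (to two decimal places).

1.86

Exhaustion items: 7, 10, 11, 15, 16, 17, 19.
Of these, items 10, 16 and 17 are reverse-scored; reversed = (0+5) − raw = 5 − raw.
  item 7: 2
  item 10: 5 − 0 = 5
  item 11: 2
  item 15: 0
  item 16: 5 − 4 = 1
  item 17: 5 − 3 = 2
  item 19: 1
Sum = 2 + 5 + 2 + 0 + 1 + 2 + 1 = 13
Mean = 13 / 7 = 1.86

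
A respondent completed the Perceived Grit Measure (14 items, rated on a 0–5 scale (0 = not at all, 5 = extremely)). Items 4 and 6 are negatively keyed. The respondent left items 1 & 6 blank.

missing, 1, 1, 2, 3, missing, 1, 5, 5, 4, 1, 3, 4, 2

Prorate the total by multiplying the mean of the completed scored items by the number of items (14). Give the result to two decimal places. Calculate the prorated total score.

Reverse-coded (on a 0–5 scale, reversed = 5 − raw):
  item 4: 5 − 2 = 3
Completed scored items (12 of 14): 1, 1, 3, 3, 1, 5, 5, 4, 1, 3, 4, 2; sum = 33.
Person mean = 33 / 12 ≈ 2.7500
Prorated total = (33 / 12) × 14 = 38.50 (to 2 dp)

38.50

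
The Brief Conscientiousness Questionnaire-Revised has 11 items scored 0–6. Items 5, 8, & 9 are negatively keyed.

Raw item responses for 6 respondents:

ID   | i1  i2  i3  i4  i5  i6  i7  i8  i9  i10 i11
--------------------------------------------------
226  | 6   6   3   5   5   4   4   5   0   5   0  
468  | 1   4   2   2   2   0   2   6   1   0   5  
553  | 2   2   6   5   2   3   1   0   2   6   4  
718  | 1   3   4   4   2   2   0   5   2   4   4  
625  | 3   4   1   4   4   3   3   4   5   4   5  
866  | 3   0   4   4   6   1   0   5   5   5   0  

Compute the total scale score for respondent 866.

19

Respondent 866 raw: 3, 0, 4, 4, 6, 1, 0, 5, 5, 5, 0.
Reverse-coded (reversed = (0+6) − raw = 6 − raw):
  item 1: 3
  item 2: 0
  item 3: 4
  item 4: 4
  item 5: 6 − 6 = 0
  item 6: 1
  item 7: 0
  item 8: 6 − 5 = 1
  item 9: 6 − 5 = 1
  item 10: 5
  item 11: 0
Sum = 3 + 0 + 4 + 4 + 0 + 1 + 0 + 1 + 1 + 5 + 0 = 19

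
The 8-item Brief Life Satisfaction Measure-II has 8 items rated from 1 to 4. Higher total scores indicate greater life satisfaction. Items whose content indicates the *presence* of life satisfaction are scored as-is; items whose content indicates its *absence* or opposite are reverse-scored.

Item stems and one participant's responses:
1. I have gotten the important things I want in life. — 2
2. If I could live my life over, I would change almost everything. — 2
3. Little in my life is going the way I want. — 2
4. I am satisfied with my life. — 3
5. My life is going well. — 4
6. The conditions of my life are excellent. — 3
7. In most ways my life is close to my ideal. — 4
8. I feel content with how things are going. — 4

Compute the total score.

Items 2, 3 describe the absence/opposite of life satisfaction → reverse-score.
reversed = (1+4) − raw = 5 − raw.
  item 1: 2
  item 2: 5 − 2 = 3
  item 3: 5 − 2 = 3
  item 4: 3
  item 5: 4
  item 6: 3
  item 7: 4
  item 8: 4
Total = 2 + 3 + 3 + 3 + 4 + 3 + 4 + 4 = 26

26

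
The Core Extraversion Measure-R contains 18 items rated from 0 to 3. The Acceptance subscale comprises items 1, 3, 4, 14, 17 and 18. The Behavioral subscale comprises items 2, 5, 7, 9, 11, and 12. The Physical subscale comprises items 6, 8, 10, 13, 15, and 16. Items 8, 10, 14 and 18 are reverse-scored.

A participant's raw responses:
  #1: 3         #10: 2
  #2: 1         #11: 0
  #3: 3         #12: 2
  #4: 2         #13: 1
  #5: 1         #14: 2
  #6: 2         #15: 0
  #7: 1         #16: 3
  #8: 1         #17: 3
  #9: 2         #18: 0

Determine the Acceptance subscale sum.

Acceptance items: 1, 3, 4, 14, 17, 18.
Of these, items 14 and 18 are reverse-scored; on a 0–3 scale, reversed = 3 − raw.
  item 1: 3
  item 3: 3
  item 4: 2
  item 14: 3 − 2 = 1
  item 17: 3
  item 18: 3 − 0 = 3
Sum = 3 + 3 + 2 + 1 + 3 + 3 = 15

15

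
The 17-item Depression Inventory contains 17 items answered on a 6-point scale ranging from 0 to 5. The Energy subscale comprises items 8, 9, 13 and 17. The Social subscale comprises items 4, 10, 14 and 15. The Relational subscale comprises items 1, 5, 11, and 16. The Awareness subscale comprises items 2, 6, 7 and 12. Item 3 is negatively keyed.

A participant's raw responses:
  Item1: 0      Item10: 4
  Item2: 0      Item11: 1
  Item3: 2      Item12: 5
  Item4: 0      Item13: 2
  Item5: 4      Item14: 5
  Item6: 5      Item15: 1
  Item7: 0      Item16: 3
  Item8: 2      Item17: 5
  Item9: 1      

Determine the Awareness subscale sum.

Awareness items: 2, 6, 7, 12.
  item 2: 0
  item 6: 5
  item 7: 0
  item 12: 5
Sum = 0 + 5 + 0 + 5 = 10

10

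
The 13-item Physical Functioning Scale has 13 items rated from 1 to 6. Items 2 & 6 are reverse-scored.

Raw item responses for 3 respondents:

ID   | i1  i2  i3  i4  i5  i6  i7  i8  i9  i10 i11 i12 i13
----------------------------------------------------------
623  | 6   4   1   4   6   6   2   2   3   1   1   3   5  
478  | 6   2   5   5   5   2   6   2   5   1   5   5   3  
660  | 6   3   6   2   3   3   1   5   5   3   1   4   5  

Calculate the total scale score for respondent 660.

Respondent 660 raw: 6, 3, 6, 2, 3, 3, 1, 5, 5, 3, 1, 4, 5.
Reverse-coded (reversed = (1+6) − raw = 7 − raw):
  item 1: 6
  item 2: 7 − 3 = 4
  item 3: 6
  item 4: 2
  item 5: 3
  item 6: 7 − 3 = 4
  item 7: 1
  item 8: 5
  item 9: 5
  item 10: 3
  item 11: 1
  item 12: 4
  item 13: 5
Sum = 6 + 4 + 6 + 2 + 3 + 4 + 1 + 5 + 5 + 3 + 1 + 4 + 5 = 49

49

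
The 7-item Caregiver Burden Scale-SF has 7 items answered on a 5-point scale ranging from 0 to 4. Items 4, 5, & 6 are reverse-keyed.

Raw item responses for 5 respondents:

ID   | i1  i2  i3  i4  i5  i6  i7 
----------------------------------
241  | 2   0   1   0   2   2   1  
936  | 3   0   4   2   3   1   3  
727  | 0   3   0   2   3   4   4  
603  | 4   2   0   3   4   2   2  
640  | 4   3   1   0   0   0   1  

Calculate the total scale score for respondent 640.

Respondent 640 raw: 4, 3, 1, 0, 0, 0, 1.
Reverse-coded (reversed = (0+4) − raw = 4 − raw):
  item 1: 4
  item 2: 3
  item 3: 1
  item 4: 4 − 0 = 4
  item 5: 4 − 0 = 4
  item 6: 4 − 0 = 4
  item 7: 1
Sum = 4 + 3 + 1 + 4 + 4 + 4 + 1 = 21

21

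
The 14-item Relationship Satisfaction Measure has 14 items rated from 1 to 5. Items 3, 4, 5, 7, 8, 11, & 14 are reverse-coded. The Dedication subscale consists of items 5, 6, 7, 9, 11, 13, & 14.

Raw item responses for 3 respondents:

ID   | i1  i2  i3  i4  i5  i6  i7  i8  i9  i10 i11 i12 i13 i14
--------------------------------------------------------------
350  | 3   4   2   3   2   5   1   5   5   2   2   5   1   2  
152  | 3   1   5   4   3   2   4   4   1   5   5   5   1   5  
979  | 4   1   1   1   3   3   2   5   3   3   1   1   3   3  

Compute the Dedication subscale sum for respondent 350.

Respondent 350 raw: 3, 4, 2, 3, 2, 5, 1, 5, 5, 2, 2, 5, 1, 2.
Dedication items: 5, 6, 7, 9, 11, 13, 14.
Reverse-coded (on a 1–5 scale, reversed = 6 − raw):
  item 5: 6 − 2 = 4
  item 6: 5
  item 7: 6 − 1 = 5
  item 9: 5
  item 11: 6 − 2 = 4
  item 13: 1
  item 14: 6 − 2 = 4
Sum = 4 + 5 + 5 + 5 + 4 + 1 + 4 = 28

28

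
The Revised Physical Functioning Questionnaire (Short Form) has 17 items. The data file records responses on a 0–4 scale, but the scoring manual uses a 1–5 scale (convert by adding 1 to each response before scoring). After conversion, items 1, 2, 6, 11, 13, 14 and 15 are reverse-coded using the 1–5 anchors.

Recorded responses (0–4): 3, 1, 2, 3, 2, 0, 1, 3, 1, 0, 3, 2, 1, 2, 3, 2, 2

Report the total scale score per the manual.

50

Convert to 1–5: 4, 2, 3, 4, 3, 1, 2, 4, 2, 1, 4, 3, 2, 3, 4, 3, 3
Reverse-coded (on a 1–5 scale, reversed = 6 − raw):
  item 1: 6 − 4 = 2
  item 2: 6 − 2 = 4
  item 6: 6 − 1 = 5
  item 11: 6 − 4 = 2
  item 13: 6 − 2 = 4
  item 14: 6 − 3 = 3
  item 15: 6 − 4 = 2
Scored: 2, 4, 3, 4, 3, 5, 2, 4, 2, 1, 2, 3, 4, 3, 2, 3, 3
Total = 50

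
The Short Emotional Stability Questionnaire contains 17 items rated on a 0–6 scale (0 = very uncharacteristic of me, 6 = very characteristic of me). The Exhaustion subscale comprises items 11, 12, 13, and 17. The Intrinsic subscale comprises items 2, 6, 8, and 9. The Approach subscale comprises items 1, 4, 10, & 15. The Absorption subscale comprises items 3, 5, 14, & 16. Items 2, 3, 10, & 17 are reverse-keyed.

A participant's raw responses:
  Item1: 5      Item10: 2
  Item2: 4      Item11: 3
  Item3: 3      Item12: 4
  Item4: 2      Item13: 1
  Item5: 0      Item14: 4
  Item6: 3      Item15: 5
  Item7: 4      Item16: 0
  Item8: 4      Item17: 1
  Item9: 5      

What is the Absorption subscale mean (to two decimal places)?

1.75

Absorption items: 3, 5, 14, 16.
Of these, item 3 is reverse-keyed; reversed = (0+6) − raw = 6 − raw.
  item 3: 6 − 3 = 3
  item 5: 0
  item 14: 4
  item 16: 0
Sum = 3 + 0 + 4 + 0 = 7
Mean = 7 / 4 = 1.75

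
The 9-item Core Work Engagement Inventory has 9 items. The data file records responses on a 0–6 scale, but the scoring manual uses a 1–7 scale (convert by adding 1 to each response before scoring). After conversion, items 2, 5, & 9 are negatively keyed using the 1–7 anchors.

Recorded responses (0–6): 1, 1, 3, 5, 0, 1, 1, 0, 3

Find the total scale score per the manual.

Convert to 1–7: 2, 2, 4, 6, 1, 2, 2, 1, 4
Reverse-coded (on a 1–7 scale, reversed = 8 − raw):
  item 2: 8 − 2 = 6
  item 5: 8 − 1 = 7
  item 9: 8 − 4 = 4
Scored: 2, 6, 4, 6, 7, 2, 2, 1, 4
Total = 34

34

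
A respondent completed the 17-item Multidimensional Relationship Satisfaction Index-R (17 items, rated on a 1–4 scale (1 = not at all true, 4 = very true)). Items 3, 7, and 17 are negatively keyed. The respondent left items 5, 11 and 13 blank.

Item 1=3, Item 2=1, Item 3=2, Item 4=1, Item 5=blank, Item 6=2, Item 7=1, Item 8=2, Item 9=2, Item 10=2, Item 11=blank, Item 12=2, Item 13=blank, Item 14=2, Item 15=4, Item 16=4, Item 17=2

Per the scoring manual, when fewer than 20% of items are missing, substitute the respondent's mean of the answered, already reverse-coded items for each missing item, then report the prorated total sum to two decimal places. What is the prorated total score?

42.50

Reverse-coded (on a 1–4 scale, reversed = 5 − raw):
  item 3: 5 − 2 = 3
  item 7: 5 − 1 = 4
  item 17: 5 − 2 = 3
Completed scored items (14 of 17): 3, 1, 3, 1, 2, 4, 2, 2, 2, 2, 2, 4, 4, 3; sum = 35.
Person mean = 35 / 14 ≈ 2.5000
Prorated total = (35 / 14) × 17 = 42.50 (to 2 dp)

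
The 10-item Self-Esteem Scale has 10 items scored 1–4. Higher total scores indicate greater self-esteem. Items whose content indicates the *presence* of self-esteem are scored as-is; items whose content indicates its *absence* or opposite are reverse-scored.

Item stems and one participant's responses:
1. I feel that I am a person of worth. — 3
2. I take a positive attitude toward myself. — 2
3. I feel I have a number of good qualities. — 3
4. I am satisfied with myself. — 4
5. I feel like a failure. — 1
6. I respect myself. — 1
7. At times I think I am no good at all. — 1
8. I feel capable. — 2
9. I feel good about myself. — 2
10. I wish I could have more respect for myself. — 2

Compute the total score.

28

Items 5, 7, 10 describe the absence/opposite of self-esteem → reverse-score.
on a 1–4 scale, reversed = 5 − raw.
  item 1: 3
  item 2: 2
  item 3: 3
  item 4: 4
  item 5: 5 − 1 = 4
  item 6: 1
  item 7: 5 − 1 = 4
  item 8: 2
  item 9: 2
  item 10: 5 − 2 = 3
Total = 3 + 2 + 3 + 4 + 4 + 1 + 4 + 2 + 2 + 3 = 28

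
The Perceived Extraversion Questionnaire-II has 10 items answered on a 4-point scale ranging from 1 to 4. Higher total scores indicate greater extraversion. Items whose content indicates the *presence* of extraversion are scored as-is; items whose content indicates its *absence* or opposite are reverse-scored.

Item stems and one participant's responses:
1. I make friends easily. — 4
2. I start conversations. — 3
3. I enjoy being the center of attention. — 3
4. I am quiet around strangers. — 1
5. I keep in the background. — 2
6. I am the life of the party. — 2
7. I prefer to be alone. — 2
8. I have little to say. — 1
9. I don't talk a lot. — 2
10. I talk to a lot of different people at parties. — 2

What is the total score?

Items 4, 5, 7, 8, 9 describe the absence/opposite of extraversion → reverse-score.
reverse-coded value = 5 − response.
  item 1: 4
  item 2: 3
  item 3: 3
  item 4: 5 − 1 = 4
  item 5: 5 − 2 = 3
  item 6: 2
  item 7: 5 − 2 = 3
  item 8: 5 − 1 = 4
  item 9: 5 − 2 = 3
  item 10: 2
Total = 4 + 3 + 3 + 4 + 3 + 2 + 3 + 4 + 3 + 2 = 31

31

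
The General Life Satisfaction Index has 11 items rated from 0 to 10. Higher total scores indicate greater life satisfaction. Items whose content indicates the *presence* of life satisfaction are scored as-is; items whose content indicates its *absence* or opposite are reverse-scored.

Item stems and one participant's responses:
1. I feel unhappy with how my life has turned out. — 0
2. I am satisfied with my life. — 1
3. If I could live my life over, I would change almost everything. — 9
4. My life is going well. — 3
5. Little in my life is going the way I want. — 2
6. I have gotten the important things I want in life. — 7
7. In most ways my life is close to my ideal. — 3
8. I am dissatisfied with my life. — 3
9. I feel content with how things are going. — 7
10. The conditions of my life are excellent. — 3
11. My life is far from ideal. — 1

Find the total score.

59

Items 1, 3, 5, 8, 11 describe the absence/opposite of life satisfaction → reverse-score.
on a 0–10 scale, reversed = 10 − raw.
  item 1: 10 − 0 = 10
  item 2: 1
  item 3: 10 − 9 = 1
  item 4: 3
  item 5: 10 − 2 = 8
  item 6: 7
  item 7: 3
  item 8: 10 − 3 = 7
  item 9: 7
  item 10: 3
  item 11: 10 − 1 = 9
Total = 10 + 1 + 1 + 3 + 8 + 7 + 3 + 7 + 7 + 3 + 9 = 59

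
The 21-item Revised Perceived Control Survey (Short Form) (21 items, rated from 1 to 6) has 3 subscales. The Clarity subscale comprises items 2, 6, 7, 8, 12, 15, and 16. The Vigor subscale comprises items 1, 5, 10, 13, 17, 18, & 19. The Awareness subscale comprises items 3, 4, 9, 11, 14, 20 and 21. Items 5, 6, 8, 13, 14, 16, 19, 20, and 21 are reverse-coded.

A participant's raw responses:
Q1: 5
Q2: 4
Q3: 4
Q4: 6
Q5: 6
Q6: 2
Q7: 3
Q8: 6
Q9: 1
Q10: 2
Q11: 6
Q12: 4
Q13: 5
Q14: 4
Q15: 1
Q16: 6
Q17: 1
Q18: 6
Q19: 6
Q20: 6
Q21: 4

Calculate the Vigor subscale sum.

18

Vigor items: 1, 5, 10, 13, 17, 18, 19.
Of these, items 5, 13 and 19 are reverse-coded; reverse-coded value = 7 − response.
  item 1: 5
  item 5: 7 − 6 = 1
  item 10: 2
  item 13: 7 − 5 = 2
  item 17: 1
  item 18: 6
  item 19: 7 − 6 = 1
Sum = 5 + 1 + 2 + 2 + 1 + 6 + 1 = 18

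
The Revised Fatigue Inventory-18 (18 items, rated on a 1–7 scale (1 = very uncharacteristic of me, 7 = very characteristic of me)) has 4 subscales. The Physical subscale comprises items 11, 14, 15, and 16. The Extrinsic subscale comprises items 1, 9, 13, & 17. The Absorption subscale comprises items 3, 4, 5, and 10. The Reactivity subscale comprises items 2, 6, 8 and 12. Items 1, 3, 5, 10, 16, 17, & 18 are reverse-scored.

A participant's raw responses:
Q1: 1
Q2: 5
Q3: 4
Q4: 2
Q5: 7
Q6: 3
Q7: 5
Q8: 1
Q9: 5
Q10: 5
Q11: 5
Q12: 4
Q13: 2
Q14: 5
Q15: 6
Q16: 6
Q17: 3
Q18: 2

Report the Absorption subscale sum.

Absorption items: 3, 4, 5, 10.
Of these, items 3, 5 and 10 are reverse-scored; on a 1–7 scale, reversed = 8 − raw.
  item 3: 8 − 4 = 4
  item 4: 2
  item 5: 8 − 7 = 1
  item 10: 8 − 5 = 3
Sum = 4 + 2 + 1 + 3 = 10

10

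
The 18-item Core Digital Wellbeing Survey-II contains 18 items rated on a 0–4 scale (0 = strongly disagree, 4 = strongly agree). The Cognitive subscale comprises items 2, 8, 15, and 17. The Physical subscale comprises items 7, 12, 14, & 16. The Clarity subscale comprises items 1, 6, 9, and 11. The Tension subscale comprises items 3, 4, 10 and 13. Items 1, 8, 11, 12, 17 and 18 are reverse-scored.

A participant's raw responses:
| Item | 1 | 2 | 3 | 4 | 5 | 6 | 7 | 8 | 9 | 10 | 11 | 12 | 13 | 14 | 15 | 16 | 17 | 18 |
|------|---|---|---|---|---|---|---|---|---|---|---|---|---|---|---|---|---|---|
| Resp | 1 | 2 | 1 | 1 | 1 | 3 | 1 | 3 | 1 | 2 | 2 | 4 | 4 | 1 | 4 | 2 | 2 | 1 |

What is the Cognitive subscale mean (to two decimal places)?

Cognitive items: 2, 8, 15, 17.
Of these, items 8 and 17 are reverse-scored; reversed = (0+4) − raw = 4 − raw.
  item 2: 2
  item 8: 4 − 3 = 1
  item 15: 4
  item 17: 4 − 2 = 2
Sum = 2 + 1 + 4 + 2 = 9
Mean = 9 / 4 = 2.25

2.25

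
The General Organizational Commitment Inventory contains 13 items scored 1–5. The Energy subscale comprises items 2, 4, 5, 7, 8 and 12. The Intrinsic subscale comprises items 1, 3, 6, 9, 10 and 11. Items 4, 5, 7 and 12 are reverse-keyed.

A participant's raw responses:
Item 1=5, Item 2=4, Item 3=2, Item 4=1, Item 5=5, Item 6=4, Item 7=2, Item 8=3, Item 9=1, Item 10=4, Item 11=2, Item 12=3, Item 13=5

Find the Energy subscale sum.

Energy items: 2, 4, 5, 7, 8, 12.
Of these, items 4, 5, 7, and 12 are reverse-keyed; on a 1–5 scale, reversed = 6 − raw.
  item 2: 4
  item 4: 6 − 1 = 5
  item 5: 6 − 5 = 1
  item 7: 6 − 2 = 4
  item 8: 3
  item 12: 6 − 3 = 3
Sum = 4 + 5 + 1 + 4 + 3 + 3 = 20

20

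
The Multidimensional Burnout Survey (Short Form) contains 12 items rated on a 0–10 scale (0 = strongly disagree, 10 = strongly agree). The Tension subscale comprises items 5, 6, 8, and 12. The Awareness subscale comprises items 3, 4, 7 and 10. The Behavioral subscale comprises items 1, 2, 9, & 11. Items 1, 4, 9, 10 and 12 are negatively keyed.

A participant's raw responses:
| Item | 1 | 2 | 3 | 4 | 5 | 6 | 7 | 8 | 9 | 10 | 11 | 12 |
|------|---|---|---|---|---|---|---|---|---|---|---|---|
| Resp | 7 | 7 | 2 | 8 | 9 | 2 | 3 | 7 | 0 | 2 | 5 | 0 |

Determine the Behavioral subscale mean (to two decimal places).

6.25

Behavioral items: 1, 2, 9, 11.
Of these, items 1 & 9 are negatively keyed; reverse-coded value = 10 − response.
  item 1: 10 − 7 = 3
  item 2: 7
  item 9: 10 − 0 = 10
  item 11: 5
Sum = 3 + 7 + 10 + 5 = 25
Mean = 25 / 4 = 6.25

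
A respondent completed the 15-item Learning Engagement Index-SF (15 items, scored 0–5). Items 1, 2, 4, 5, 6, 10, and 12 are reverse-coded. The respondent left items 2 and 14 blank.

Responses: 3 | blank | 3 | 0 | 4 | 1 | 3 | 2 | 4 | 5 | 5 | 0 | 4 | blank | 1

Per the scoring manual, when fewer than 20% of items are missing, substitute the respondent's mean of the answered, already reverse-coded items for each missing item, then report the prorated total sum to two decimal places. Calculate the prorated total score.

Reverse-coded (on a 0–5 scale, reversed = 5 − raw):
  item 1: 5 − 3 = 2
  item 4: 5 − 0 = 5
  item 5: 5 − 4 = 1
  item 6: 5 − 1 = 4
  item 10: 5 − 5 = 0
  item 12: 5 − 0 = 5
Completed scored items (13 of 15): 2, 3, 5, 1, 4, 3, 2, 4, 0, 5, 5, 4, 1; sum = 39.
Person mean = 39 / 13 ≈ 3.0000
Prorated total = (39 / 13) × 15 = 45.00 (to 2 dp)

45.00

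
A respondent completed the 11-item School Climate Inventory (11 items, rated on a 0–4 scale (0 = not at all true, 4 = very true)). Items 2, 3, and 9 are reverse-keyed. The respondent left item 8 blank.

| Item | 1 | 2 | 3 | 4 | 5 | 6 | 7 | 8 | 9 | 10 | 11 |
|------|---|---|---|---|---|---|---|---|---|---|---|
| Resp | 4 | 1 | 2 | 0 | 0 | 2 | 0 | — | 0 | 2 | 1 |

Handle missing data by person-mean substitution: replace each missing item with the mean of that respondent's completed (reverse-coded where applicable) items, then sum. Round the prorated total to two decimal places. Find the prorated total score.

Reverse-coded (on a 0–4 scale, reversed = 4 − raw):
  item 2: 4 − 1 = 3
  item 3: 4 − 2 = 2
  item 9: 4 − 0 = 4
Completed scored items (10 of 11): 4, 3, 2, 0, 0, 2, 0, 4, 2, 1; sum = 18.
Person mean = 18 / 10 ≈ 1.8000
Prorated total = (18 / 10) × 11 = 19.80 (to 2 dp)

19.80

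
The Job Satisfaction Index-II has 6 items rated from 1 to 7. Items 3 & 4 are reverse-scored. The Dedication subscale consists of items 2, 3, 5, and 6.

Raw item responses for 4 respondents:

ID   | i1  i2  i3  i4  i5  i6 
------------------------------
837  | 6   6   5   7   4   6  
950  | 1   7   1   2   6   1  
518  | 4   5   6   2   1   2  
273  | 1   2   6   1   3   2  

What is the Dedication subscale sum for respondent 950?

Respondent 950 raw: 1, 7, 1, 2, 6, 1.
Dedication items: 2, 3, 5, 6.
Reverse-coded (reversed = (1+7) − raw = 8 − raw):
  item 2: 7
  item 3: 8 − 1 = 7
  item 5: 6
  item 6: 1
Sum = 7 + 7 + 6 + 1 = 21

21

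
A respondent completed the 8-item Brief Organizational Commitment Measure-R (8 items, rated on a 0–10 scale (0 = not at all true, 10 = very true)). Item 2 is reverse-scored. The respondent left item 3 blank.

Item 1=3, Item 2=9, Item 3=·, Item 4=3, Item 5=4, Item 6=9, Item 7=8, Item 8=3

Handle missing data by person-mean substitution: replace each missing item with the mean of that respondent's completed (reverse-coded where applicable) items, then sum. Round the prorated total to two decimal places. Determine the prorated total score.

35.43

Reverse-coded (reverse-coded value = 10 − response):
  item 2: 10 − 9 = 1
Completed scored items (7 of 8): 3, 1, 3, 4, 9, 8, 3; sum = 31.
Person mean = 31 / 7 ≈ 4.4286
Prorated total = (31 / 7) × 8 = 35.43 (to 2 dp)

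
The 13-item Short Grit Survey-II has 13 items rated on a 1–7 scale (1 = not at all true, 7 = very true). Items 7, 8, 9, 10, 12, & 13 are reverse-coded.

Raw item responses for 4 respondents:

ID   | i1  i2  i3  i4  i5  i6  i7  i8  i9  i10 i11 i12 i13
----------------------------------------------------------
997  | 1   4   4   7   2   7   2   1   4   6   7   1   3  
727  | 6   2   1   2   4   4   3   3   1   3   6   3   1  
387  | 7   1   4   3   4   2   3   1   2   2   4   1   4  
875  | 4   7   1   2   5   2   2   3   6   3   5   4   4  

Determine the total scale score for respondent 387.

60

Respondent 387 raw: 7, 1, 4, 3, 4, 2, 3, 1, 2, 2, 4, 1, 4.
Reverse-coded (reversed = (1+7) − raw = 8 − raw):
  item 1: 7
  item 2: 1
  item 3: 4
  item 4: 3
  item 5: 4
  item 6: 2
  item 7: 8 − 3 = 5
  item 8: 8 − 1 = 7
  item 9: 8 − 2 = 6
  item 10: 8 − 2 = 6
  item 11: 4
  item 12: 8 − 1 = 7
  item 13: 8 − 4 = 4
Sum = 7 + 1 + 4 + 3 + 4 + 2 + 5 + 7 + 6 + 6 + 4 + 7 + 4 = 60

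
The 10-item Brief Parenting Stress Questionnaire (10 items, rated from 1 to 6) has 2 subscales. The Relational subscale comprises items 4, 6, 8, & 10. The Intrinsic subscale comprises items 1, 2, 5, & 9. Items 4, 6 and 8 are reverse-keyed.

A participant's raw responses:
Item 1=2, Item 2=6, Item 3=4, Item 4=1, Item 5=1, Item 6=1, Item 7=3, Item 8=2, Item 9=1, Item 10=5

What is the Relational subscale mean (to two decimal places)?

Relational items: 4, 6, 8, 10.
Of these, items 4, 6, & 8 are reverse-keyed; reversed = (1+6) − raw = 7 − raw.
  item 4: 7 − 1 = 6
  item 6: 7 − 1 = 6
  item 8: 7 − 2 = 5
  item 10: 5
Sum = 6 + 6 + 5 + 5 = 22
Mean = 22 / 4 = 5.50

5.50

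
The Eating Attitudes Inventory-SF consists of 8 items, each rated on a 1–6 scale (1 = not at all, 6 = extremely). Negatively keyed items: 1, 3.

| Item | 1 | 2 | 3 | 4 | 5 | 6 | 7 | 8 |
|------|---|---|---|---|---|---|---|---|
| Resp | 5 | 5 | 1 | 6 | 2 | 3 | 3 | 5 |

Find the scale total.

32

Raw sum = 30. Negatively keyed items: 1, 3; their raw sum = 6.
Each reversal replaces raw with 7 − raw, changing the total by 7 − 2·raw per item.
Total = 30 + 2·7 − 2·6 = 30 + 14 − 12 = 32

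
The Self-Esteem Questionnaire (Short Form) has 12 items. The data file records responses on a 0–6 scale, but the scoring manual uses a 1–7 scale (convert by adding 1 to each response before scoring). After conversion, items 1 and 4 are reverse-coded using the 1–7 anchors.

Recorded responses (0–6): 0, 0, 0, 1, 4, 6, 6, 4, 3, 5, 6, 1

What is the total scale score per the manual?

58

Convert to 1–7: 1, 1, 1, 2, 5, 7, 7, 5, 4, 6, 7, 2
Reverse-coded (reverse-coded value = 8 − response):
  item 1: 8 − 1 = 7
  item 4: 8 − 2 = 6
Scored: 7, 1, 1, 6, 5, 7, 7, 5, 4, 6, 7, 2
Total = 58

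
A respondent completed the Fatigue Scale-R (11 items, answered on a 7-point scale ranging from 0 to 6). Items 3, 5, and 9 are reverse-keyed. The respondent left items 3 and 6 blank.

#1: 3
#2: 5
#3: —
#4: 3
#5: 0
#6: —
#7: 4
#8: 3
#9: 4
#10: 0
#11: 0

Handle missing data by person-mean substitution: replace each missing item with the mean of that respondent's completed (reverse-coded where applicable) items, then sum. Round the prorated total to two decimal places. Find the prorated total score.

Reverse-coded (reversed = (0+6) − raw = 6 − raw):
  item 5: 6 − 0 = 6
  item 9: 6 − 4 = 2
Completed scored items (9 of 11): 3, 5, 3, 6, 4, 3, 2, 0, 0; sum = 26.
Person mean = 26 / 9 ≈ 2.8889
Prorated total = (26 / 9) × 11 = 31.78 (to 2 dp)

31.78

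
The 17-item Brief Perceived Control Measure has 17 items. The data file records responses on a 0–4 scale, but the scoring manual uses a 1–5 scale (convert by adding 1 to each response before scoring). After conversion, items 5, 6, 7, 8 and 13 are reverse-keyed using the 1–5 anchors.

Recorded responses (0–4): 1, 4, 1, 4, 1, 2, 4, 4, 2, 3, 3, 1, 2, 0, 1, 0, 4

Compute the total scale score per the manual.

48

Convert to 1–5: 2, 5, 2, 5, 2, 3, 5, 5, 3, 4, 4, 2, 3, 1, 2, 1, 5
Reverse-coded (reversed = (1+5) − raw = 6 − raw):
  item 5: 6 − 2 = 4
  item 6: 6 − 3 = 3
  item 7: 6 − 5 = 1
  item 8: 6 − 5 = 1
  item 13: 6 − 3 = 3
Scored: 2, 5, 2, 5, 4, 3, 1, 1, 3, 4, 4, 2, 3, 1, 2, 1, 5
Total = 48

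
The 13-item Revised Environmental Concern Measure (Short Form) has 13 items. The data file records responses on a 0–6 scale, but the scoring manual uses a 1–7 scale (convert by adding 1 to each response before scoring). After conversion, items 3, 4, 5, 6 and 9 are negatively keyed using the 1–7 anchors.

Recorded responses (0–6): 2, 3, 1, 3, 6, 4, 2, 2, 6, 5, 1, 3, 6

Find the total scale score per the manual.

47

Convert to 1–7: 3, 4, 2, 4, 7, 5, 3, 3, 7, 6, 2, 4, 7
Reverse-coded (reversed = (1+7) − raw = 8 − raw):
  item 3: 8 − 2 = 6
  item 4: 8 − 4 = 4
  item 5: 8 − 7 = 1
  item 6: 8 − 5 = 3
  item 9: 8 − 7 = 1
Scored: 3, 4, 6, 4, 1, 3, 3, 3, 1, 6, 2, 4, 7
Total = 47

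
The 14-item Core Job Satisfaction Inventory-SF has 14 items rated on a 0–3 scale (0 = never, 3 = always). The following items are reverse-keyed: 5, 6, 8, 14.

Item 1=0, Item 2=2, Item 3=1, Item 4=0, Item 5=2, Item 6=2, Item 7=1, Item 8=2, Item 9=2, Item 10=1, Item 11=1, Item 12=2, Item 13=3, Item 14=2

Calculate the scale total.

17

Apply reverse scoring (reversed = (0+3) − raw = 3 − raw):
  item 5: 3 − 2 = 1
  item 6: 3 − 2 = 1
  item 8: 3 − 2 = 1
  item 14: 3 − 2 = 1
Scored responses: 0, 2, 1, 0, 1, 1, 1, 1, 2, 1, 1, 2, 3, 1
Total = 0 + 2 + 1 + 0 + 1 + 1 + 1 + 1 + 2 + 1 + 1 + 2 + 3 + 1 = 17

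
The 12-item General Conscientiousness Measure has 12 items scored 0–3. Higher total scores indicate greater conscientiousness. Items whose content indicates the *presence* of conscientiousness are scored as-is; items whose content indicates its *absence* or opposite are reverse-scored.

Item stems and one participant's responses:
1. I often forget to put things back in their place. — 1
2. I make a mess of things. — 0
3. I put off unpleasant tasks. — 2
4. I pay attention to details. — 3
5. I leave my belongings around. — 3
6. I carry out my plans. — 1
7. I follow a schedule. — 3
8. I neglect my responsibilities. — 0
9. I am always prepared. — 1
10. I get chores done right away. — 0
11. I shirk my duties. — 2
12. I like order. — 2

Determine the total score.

20

Items 1, 2, 3, 5, 8, 11 describe the absence/opposite of conscientiousness → reverse-score.
reverse-coded value = 3 − response.
  item 1: 3 − 1 = 2
  item 2: 3 − 0 = 3
  item 3: 3 − 2 = 1
  item 4: 3
  item 5: 3 − 3 = 0
  item 6: 1
  item 7: 3
  item 8: 3 − 0 = 3
  item 9: 1
  item 10: 0
  item 11: 3 − 2 = 1
  item 12: 2
Total = 2 + 3 + 1 + 3 + 0 + 1 + 3 + 3 + 1 + 0 + 1 + 2 = 20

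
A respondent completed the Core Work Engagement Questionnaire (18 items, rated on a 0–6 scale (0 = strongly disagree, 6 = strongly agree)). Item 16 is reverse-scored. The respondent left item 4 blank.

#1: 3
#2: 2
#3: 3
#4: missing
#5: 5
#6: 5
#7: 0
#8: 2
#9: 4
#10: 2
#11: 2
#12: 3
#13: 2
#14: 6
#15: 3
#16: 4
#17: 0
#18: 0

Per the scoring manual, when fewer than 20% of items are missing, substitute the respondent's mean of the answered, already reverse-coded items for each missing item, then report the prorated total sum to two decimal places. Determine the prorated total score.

Reverse-coded (reverse-coded value = 6 − response):
  item 16: 6 − 4 = 2
Completed scored items (17 of 18): 3, 2, 3, 5, 5, 0, 2, 4, 2, 2, 3, 2, 6, 3, 2, 0, 0; sum = 44.
Person mean = 44 / 17 ≈ 2.5882
Prorated total = (44 / 17) × 18 = 46.59 (to 2 dp)

46.59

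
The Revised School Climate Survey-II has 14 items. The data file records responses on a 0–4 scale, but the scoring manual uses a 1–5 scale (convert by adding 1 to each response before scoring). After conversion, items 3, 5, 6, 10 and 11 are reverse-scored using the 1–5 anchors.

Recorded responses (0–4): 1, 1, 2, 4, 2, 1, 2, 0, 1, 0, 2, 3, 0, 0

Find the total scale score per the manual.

Convert to 1–5: 2, 2, 3, 5, 3, 2, 3, 1, 2, 1, 3, 4, 1, 1
Reverse-coded (on a 1–5 scale, reversed = 6 − raw):
  item 3: 6 − 3 = 3
  item 5: 6 − 3 = 3
  item 6: 6 − 2 = 4
  item 10: 6 − 1 = 5
  item 11: 6 − 3 = 3
Scored: 2, 2, 3, 5, 3, 4, 3, 1, 2, 5, 3, 4, 1, 1
Total = 39

39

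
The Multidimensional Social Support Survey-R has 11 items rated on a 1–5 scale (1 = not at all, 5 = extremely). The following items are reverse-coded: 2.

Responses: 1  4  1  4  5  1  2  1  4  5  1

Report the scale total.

27

Reversing item 2 with 6 − raw:
Total = 1 + (6−4) + 1 + 4 + 5 + 1 + 2 + 1 + 4 + 5 + 1
      = 1 + 2 + 1 + 4 + 5 + 1 + 2 + 1 + 4 + 5 + 1 = 27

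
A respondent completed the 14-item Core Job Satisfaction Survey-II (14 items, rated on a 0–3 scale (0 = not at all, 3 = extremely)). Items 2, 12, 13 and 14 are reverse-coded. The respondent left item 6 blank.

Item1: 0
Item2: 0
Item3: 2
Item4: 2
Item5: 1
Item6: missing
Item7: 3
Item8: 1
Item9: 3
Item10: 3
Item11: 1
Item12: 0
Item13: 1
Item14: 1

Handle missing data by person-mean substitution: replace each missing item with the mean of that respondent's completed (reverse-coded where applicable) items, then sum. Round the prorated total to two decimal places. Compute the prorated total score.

Reverse-coded (reverse-coded value = 3 − response):
  item 2: 3 − 0 = 3
  item 12: 3 − 0 = 3
  item 13: 3 − 1 = 2
  item 14: 3 − 1 = 2
Completed scored items (13 of 14): 0, 3, 2, 2, 1, 3, 1, 3, 3, 1, 3, 2, 2; sum = 26.
Person mean = 26 / 13 ≈ 2.0000
Prorated total = (26 / 13) × 14 = 28.00 (to 2 dp)

28.00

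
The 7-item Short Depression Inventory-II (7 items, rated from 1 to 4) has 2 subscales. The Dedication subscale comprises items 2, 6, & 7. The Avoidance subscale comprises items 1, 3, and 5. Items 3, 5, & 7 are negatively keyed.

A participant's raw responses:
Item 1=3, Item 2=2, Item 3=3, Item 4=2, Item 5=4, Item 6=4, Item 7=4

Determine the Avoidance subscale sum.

Avoidance items: 1, 3, 5.
Of these, items 3 & 5 are negatively keyed; on a 1–4 scale, reversed = 5 − raw.
  item 1: 3
  item 3: 5 − 3 = 2
  item 5: 5 − 4 = 1
Sum = 3 + 2 + 1 = 6

6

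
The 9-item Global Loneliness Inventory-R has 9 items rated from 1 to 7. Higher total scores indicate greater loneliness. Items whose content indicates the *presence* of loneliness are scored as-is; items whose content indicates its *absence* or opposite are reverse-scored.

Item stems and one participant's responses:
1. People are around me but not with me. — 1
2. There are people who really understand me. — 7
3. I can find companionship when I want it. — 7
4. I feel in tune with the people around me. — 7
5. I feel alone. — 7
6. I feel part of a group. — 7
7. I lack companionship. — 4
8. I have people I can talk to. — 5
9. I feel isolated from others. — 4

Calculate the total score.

Items 2, 3, 4, 6, 8 describe the absence/opposite of loneliness → reverse-score.
reverse-coded value = 8 − response.
  item 1: 1
  item 2: 8 − 7 = 1
  item 3: 8 − 7 = 1
  item 4: 8 − 7 = 1
  item 5: 7
  item 6: 8 − 7 = 1
  item 7: 4
  item 8: 8 − 5 = 3
  item 9: 4
Total = 1 + 1 + 1 + 1 + 7 + 1 + 4 + 3 + 4 = 23

23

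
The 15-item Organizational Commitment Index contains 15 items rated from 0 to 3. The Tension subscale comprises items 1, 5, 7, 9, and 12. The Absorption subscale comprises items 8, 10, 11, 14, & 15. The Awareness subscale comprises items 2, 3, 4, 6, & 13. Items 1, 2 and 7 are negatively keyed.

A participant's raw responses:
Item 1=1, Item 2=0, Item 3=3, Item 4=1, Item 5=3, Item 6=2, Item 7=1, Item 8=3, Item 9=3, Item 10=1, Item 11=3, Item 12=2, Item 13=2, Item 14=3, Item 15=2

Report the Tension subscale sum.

Tension items: 1, 5, 7, 9, 12.
Of these, items 1 and 7 are negatively keyed; reverse-coded value = 3 − response.
  item 1: 3 − 1 = 2
  item 5: 3
  item 7: 3 − 1 = 2
  item 9: 3
  item 12: 2
Sum = 2 + 3 + 2 + 3 + 2 = 12

12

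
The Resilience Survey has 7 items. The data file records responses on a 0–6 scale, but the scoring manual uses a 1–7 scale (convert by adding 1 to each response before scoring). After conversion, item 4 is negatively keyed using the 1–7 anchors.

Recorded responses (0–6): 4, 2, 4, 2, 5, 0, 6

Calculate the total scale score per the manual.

32

Convert to 1–7: 5, 3, 5, 3, 6, 1, 7
Reverse-coded (reverse-coded value = 8 − response):
  item 4: 8 − 3 = 5
Scored: 5, 3, 5, 5, 6, 1, 7
Total = 32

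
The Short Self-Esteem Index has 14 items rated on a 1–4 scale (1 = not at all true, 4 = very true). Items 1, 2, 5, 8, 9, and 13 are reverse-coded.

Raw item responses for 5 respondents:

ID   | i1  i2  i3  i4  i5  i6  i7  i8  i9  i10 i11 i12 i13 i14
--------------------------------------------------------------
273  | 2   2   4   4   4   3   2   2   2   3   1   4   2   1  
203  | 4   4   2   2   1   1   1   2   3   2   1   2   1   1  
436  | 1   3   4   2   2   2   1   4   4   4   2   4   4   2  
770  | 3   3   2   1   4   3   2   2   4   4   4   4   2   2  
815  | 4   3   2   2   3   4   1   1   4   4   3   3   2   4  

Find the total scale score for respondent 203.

27

Respondent 203 raw: 4, 4, 2, 2, 1, 1, 1, 2, 3, 2, 1, 2, 1, 1.
Reverse-coded (reversed = (1+4) − raw = 5 − raw):
  item 1: 5 − 4 = 1
  item 2: 5 − 4 = 1
  item 3: 2
  item 4: 2
  item 5: 5 − 1 = 4
  item 6: 1
  item 7: 1
  item 8: 5 − 2 = 3
  item 9: 5 − 3 = 2
  item 10: 2
  item 11: 1
  item 12: 2
  item 13: 5 − 1 = 4
  item 14: 1
Sum = 1 + 1 + 2 + 2 + 4 + 1 + 1 + 3 + 2 + 2 + 1 + 2 + 4 + 1 = 27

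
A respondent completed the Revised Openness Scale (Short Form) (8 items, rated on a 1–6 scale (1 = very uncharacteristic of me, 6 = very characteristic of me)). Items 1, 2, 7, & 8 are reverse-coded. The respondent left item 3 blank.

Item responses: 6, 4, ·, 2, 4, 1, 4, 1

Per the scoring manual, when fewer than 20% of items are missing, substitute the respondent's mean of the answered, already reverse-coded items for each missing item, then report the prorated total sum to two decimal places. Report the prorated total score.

22.86

Reverse-coded (on a 1–6 scale, reversed = 7 − raw):
  item 1: 7 − 6 = 1
  item 2: 7 − 4 = 3
  item 7: 7 − 4 = 3
  item 8: 7 − 1 = 6
Completed scored items (7 of 8): 1, 3, 2, 4, 1, 3, 6; sum = 20.
Person mean = 20 / 7 ≈ 2.8571
Prorated total = (20 / 7) × 8 = 22.86 (to 2 dp)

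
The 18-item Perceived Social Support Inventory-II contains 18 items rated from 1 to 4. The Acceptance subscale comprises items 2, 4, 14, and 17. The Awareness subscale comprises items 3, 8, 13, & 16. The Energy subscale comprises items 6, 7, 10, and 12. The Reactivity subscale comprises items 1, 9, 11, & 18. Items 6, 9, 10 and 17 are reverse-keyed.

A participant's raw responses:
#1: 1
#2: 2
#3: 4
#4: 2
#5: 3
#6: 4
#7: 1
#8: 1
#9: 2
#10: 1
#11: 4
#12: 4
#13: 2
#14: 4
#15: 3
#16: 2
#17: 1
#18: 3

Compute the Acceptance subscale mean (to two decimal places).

Acceptance items: 2, 4, 14, 17.
Of these, item 17 is reverse-keyed; reverse-coded value = 5 − response.
  item 2: 2
  item 4: 2
  item 14: 4
  item 17: 5 − 1 = 4
Sum = 2 + 2 + 4 + 4 = 12
Mean = 12 / 4 = 3.00

3.00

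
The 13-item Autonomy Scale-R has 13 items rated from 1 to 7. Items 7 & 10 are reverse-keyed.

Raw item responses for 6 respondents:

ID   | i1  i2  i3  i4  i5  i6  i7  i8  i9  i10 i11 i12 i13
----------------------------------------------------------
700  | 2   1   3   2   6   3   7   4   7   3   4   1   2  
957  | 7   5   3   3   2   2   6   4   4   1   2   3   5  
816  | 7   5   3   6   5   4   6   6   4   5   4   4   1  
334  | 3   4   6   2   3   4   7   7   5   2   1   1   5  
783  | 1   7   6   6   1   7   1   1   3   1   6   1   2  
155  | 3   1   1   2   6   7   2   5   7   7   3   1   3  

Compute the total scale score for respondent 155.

Respondent 155 raw: 3, 1, 1, 2, 6, 7, 2, 5, 7, 7, 3, 1, 3.
Reverse-coded (on a 1–7 scale, reversed = 8 − raw):
  item 1: 3
  item 2: 1
  item 3: 1
  item 4: 2
  item 5: 6
  item 6: 7
  item 7: 8 − 2 = 6
  item 8: 5
  item 9: 7
  item 10: 8 − 7 = 1
  item 11: 3
  item 12: 1
  item 13: 3
Sum = 3 + 1 + 1 + 2 + 6 + 7 + 6 + 5 + 7 + 1 + 3 + 1 + 3 = 46

46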